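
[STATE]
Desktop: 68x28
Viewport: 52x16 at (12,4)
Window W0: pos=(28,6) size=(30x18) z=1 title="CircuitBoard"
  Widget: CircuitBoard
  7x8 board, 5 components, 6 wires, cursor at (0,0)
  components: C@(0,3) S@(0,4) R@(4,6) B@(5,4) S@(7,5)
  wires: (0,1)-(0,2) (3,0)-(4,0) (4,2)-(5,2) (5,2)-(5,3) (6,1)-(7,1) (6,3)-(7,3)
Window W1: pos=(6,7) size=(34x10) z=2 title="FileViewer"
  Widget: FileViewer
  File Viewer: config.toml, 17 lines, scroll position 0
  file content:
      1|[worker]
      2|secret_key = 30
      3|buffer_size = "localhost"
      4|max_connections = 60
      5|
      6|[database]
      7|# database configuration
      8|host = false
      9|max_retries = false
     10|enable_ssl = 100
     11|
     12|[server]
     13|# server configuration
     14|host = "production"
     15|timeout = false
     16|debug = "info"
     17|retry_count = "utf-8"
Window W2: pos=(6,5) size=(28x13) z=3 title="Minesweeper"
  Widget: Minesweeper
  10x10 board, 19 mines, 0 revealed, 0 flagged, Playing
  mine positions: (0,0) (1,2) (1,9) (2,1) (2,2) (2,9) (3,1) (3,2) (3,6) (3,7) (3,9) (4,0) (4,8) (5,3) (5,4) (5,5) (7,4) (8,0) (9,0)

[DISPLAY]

                                                    
━━━━━━━━━━━━━━━━━━━━━┓                              
sweeper              ┃━━━━━━━━━━━━━━━━━━━━━━━┓      
─────────────────────┨━━━━━┓rd               ┃      
■■■■■                ┃     ┃─────────────────┨      
■■■■■                ┃─────┨4 5 6            ┃      
■■■■■                ┃    ▲┃ ·   C   S       ┃      
■■■■■                ┃    █┃                 ┃      
■■■■■                ┃    ░┃                 ┃      
■■■■■                ┃    ░┃                 ┃      
■■■■■                ┃    ░┃                 ┃      
■■■■■                ┃    ▼┃                 ┃      
■■■■■                ┃━━━━━┛                 ┃      
━━━━━━━━━━━━━━━━━━━━━┛                       ┃      
                ┃4   ·       ·               ┃      
                ┃            │               ┃      


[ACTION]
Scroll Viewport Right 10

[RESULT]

                                                    
━━━━━━━━━━━━━━━━━┓                                  
per              ┃━━━━━━━━━━━━━━━━━━━━━━━┓          
─────────────────┨━━━━━┓rd               ┃          
■                ┃     ┃─────────────────┨          
■                ┃─────┨4 5 6            ┃          
■                ┃    ▲┃ ·   C   S       ┃          
■                ┃    █┃                 ┃          
■                ┃    ░┃                 ┃          
■                ┃    ░┃                 ┃          
■                ┃    ░┃                 ┃          
■                ┃    ▼┃                 ┃          
■                ┃━━━━━┛                 ┃          
━━━━━━━━━━━━━━━━━┛                       ┃          
            ┃4   ·       ·               ┃          
            ┃            │               ┃          


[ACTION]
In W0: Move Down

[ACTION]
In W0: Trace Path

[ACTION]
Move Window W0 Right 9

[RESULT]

                                                    
━━━━━━━━━━━━━━━━━┓                                  
per              ┃   ┏━━━━━━━━━━━━━━━━━━━━━━━━━━━━┓ 
─────────────────┨━━━━━┓ircuitBoard               ┃ 
■                ┃     ┃──────────────────────────┨ 
■                ┃─────┨ 0 1 2 3 4 5 6            ┃ 
■                ┃    ▲┃      · ─ ·   C   S       ┃ 
■                ┃    █┃                          ┃ 
■                ┃    ░┃ [.]                      ┃ 
■                ┃    ░┃                          ┃ 
■                ┃    ░┃                          ┃ 
■                ┃    ▼┃                          ┃ 
■                ┃━━━━━┛  ·                       ┃ 
━━━━━━━━━━━━━━━━━┛   ┃    │                       ┃ 
                     ┃4   ·       ·               ┃ 
                     ┃            │               ┃ 


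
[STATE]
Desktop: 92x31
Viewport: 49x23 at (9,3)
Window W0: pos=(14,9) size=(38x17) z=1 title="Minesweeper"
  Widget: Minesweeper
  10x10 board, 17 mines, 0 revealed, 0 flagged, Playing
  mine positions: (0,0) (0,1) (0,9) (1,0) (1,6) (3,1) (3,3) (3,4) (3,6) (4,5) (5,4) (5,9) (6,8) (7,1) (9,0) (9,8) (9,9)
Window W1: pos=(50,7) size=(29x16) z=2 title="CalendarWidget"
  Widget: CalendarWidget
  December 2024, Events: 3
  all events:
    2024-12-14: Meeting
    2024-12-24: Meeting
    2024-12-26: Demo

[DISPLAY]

                                                 
                                                 
                                                 
                                                 
                                         ┏━━━━━━━
                                         ┃ Calend
     ┏━━━━━━━━━━━━━━━━━━━━━━━━━━━━━━━━━━━┠───────
     ┃ Minesweeper                       ┃       
     ┠───────────────────────────────────┃Mo Tu W
     ┃■■■■■■■■■■                         ┃       
     ┃■■■■■■■■■■                         ┃ 2  3  
     ┃■■■■■■■■■■                         ┃ 9 10 1
     ┃■■■■■■■■■■                         ┃16 17 1
     ┃■■■■■■■■■■                         ┃23 24* 
     ┃■■■■■■■■■■                         ┃30 31  
     ┃■■■■■■■■■■                         ┃       
     ┃■■■■■■■■■■                         ┃       
     ┃■■■■■■■■■■                         ┃       
     ┃■■■■■■■■■■                         ┃       
     ┃                                   ┗━━━━━━━
     ┃                                    ┃      
     ┃                                    ┃      
     ┗━━━━━━━━━━━━━━━━━━━━━━━━━━━━━━━━━━━━┛      


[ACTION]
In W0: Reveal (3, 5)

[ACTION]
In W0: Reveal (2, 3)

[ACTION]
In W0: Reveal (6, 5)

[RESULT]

                                                 
                                                 
                                                 
                                                 
                                         ┏━━━━━━━
                                         ┃ Calend
     ┏━━━━━━━━━━━━━━━━━━━━━━━━━━━━━━━━━━━┠───────
     ┃ Minesweeper                       ┃       
     ┠───────────────────────────────────┃Mo Tu W
     ┃■■■■■■■■■■                         ┃       
     ┃■■■■■■■■■■                         ┃ 2  3  
     ┃■■■2■■■■■■                         ┃ 9 10 1
     ┃■■■■■3■■■■                         ┃16 17 1
     ┃■■■■■■■■■■                         ┃23 24* 
     ┃■■■■■■■■■■                         ┃30 31  
     ┃■■■■■1■■■■                         ┃       
     ┃■■■■■■■■■■                         ┃       
     ┃■■■■■■■■■■                         ┃       
     ┃■■■■■■■■■■                         ┃       
     ┃                                   ┗━━━━━━━
     ┃                                    ┃      
     ┃                                    ┃      
     ┗━━━━━━━━━━━━━━━━━━━━━━━━━━━━━━━━━━━━┛      


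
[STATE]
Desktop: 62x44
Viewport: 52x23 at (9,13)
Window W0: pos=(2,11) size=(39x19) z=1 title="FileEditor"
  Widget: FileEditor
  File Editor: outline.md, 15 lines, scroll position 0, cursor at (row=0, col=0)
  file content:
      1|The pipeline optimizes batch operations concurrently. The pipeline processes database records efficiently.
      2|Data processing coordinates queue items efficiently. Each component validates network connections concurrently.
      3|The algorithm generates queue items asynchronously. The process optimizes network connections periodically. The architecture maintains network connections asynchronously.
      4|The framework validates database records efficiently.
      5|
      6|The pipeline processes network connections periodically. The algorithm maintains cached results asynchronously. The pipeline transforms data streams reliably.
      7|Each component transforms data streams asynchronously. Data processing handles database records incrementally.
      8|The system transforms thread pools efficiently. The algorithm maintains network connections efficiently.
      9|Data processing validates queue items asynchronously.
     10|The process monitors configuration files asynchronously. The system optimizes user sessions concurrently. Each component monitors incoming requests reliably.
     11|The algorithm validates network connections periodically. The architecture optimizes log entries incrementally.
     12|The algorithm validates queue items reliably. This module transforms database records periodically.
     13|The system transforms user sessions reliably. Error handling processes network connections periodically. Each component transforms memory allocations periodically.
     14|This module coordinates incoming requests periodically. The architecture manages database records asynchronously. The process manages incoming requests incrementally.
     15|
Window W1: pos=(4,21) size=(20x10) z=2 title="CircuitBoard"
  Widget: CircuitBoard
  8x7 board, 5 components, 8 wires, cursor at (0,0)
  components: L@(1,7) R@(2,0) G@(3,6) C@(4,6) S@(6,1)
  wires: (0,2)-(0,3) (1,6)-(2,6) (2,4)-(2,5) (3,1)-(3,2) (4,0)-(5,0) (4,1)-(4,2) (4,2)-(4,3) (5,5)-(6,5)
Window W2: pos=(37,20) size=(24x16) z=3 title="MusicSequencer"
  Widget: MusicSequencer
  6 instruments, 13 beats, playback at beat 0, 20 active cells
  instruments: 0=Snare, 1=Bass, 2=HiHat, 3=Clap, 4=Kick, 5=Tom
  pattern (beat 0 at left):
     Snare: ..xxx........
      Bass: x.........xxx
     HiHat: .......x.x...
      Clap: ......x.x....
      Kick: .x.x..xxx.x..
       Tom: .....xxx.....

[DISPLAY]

───────────────────────────────┨                    
peline optimizes batch operati▲┃                    
rocessing coordinates queue it█┃                    
gorithm generates queue items ░┃                    
amework validates database rec░┃                    
                              ░┃                    
peline processes network conne░┃                    
omponent transforms data str┏━━━━━━━━━━━━━━━━━━━━━━┓
━━━━━━━━━━━━━━┓ thread pools┃ MusicSequencer       ┃
cuitBoard     ┃ates queue it┠──────────────────────┨
──────────────┨configuration┃      ▼123456789012   ┃
 1 2 3 4 5 6 7┃es network co┃ Snare··███········   ┃
.]      · ─ · ┃es queue item┃  Bass█·········███   ┃
              ┃ user session┃ HiHat·······█·█···   ┃
              ┃es incoming r┃  Clap······█·█····   ┃
              ┃             ┃  Kick·█·█··███·█··   ┃
R             ┃━━━━━━━━━━━━━┃   Tom·····███·····   ┃
━━━━━━━━━━━━━━┛             ┃                      ┃
                            ┃                      ┃
                            ┃                      ┃
                            ┃                      ┃
                            ┃                      ┃
                            ┗━━━━━━━━━━━━━━━━━━━━━━┛


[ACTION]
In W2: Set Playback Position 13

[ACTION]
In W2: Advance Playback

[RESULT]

───────────────────────────────┨                    
peline optimizes batch operati▲┃                    
rocessing coordinates queue it█┃                    
gorithm generates queue items ░┃                    
amework validates database rec░┃                    
                              ░┃                    
peline processes network conne░┃                    
omponent transforms data str┏━━━━━━━━━━━━━━━━━━━━━━┓
━━━━━━━━━━━━━━┓ thread pools┃ MusicSequencer       ┃
cuitBoard     ┃ates queue it┠──────────────────────┨
──────────────┨configuration┃      0▼23456789012   ┃
 1 2 3 4 5 6 7┃es network co┃ Snare··███········   ┃
.]      · ─ · ┃es queue item┃  Bass█·········███   ┃
              ┃ user session┃ HiHat·······█·█···   ┃
              ┃es incoming r┃  Clap······█·█····   ┃
              ┃             ┃  Kick·█·█··███·█··   ┃
R             ┃━━━━━━━━━━━━━┃   Tom·····███·····   ┃
━━━━━━━━━━━━━━┛             ┃                      ┃
                            ┃                      ┃
                            ┃                      ┃
                            ┃                      ┃
                            ┃                      ┃
                            ┗━━━━━━━━━━━━━━━━━━━━━━┛


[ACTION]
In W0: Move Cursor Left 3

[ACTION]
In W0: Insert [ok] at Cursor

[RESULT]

───────────────────────────────┨                    
pipeline optimizes batch opera▲┃                    
rocessing coordinates queue it█┃                    
gorithm generates queue items ░┃                    
amework validates database rec░┃                    
                              ░┃                    
peline processes network conne░┃                    
omponent transforms data str┏━━━━━━━━━━━━━━━━━━━━━━┓
━━━━━━━━━━━━━━┓ thread pools┃ MusicSequencer       ┃
cuitBoard     ┃ates queue it┠──────────────────────┨
──────────────┨configuration┃      0▼23456789012   ┃
 1 2 3 4 5 6 7┃es network co┃ Snare··███········   ┃
.]      · ─ · ┃es queue item┃  Bass█·········███   ┃
              ┃ user session┃ HiHat·······█·█···   ┃
              ┃es incoming r┃  Clap······█·█····   ┃
              ┃             ┃  Kick·█·█··███·█··   ┃
R             ┃━━━━━━━━━━━━━┃   Tom·····███·····   ┃
━━━━━━━━━━━━━━┛             ┃                      ┃
                            ┃                      ┃
                            ┃                      ┃
                            ┃                      ┃
                            ┃                      ┃
                            ┗━━━━━━━━━━━━━━━━━━━━━━┛


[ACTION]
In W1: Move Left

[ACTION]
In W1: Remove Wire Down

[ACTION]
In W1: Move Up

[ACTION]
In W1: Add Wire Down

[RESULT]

───────────────────────────────┨                    
pipeline optimizes batch opera▲┃                    
rocessing coordinates queue it█┃                    
gorithm generates queue items ░┃                    
amework validates database rec░┃                    
                              ░┃                    
peline processes network conne░┃                    
omponent transforms data str┏━━━━━━━━━━━━━━━━━━━━━━┓
━━━━━━━━━━━━━━┓ thread pools┃ MusicSequencer       ┃
cuitBoard     ┃ates queue it┠──────────────────────┨
──────────────┨configuration┃      0▼23456789012   ┃
 1 2 3 4 5 6 7┃es network co┃ Snare··███········   ┃
.]      · ─ · ┃es queue item┃  Bass█·········███   ┃
│             ┃ user session┃ HiHat·······█·█···   ┃
·             ┃es incoming r┃  Clap······█·█····   ┃
              ┃             ┃  Kick·█·█··███·█··   ┃
R             ┃━━━━━━━━━━━━━┃   Tom·····███·····   ┃
━━━━━━━━━━━━━━┛             ┃                      ┃
                            ┃                      ┃
                            ┃                      ┃
                            ┃                      ┃
                            ┃                      ┃
                            ┗━━━━━━━━━━━━━━━━━━━━━━┛


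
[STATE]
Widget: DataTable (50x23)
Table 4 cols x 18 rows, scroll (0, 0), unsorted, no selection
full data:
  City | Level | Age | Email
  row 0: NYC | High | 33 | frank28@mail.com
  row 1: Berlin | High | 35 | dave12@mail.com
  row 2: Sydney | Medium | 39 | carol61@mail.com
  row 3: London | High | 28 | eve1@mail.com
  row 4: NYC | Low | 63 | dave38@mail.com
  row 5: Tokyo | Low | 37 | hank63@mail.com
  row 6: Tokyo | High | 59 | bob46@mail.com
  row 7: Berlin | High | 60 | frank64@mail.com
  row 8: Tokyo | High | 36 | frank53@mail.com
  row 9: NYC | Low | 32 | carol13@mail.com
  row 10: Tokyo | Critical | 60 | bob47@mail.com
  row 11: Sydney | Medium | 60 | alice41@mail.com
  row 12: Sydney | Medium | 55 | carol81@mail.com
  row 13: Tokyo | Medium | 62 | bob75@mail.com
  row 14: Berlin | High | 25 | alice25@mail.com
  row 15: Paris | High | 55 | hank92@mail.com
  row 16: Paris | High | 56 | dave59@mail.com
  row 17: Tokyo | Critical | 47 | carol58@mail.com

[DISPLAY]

City  │Level   │Age│Email                         
──────┼────────┼───┼────────────────              
NYC   │High    │33 │frank28@mail.com              
Berlin│High    │35 │dave12@mail.com               
Sydney│Medium  │39 │carol61@mail.com              
London│High    │28 │eve1@mail.com                 
NYC   │Low     │63 │dave38@mail.com               
Tokyo │Low     │37 │hank63@mail.com               
Tokyo │High    │59 │bob46@mail.com                
Berlin│High    │60 │frank64@mail.com              
Tokyo │High    │36 │frank53@mail.com              
NYC   │Low     │32 │carol13@mail.com              
Tokyo │Critical│60 │bob47@mail.com                
Sydney│Medium  │60 │alice41@mail.com              
Sydney│Medium  │55 │carol81@mail.com              
Tokyo │Medium  │62 │bob75@mail.com                
Berlin│High    │25 │alice25@mail.com              
Paris │High    │55 │hank92@mail.com               
Paris │High    │56 │dave59@mail.com               
Tokyo │Critical│47 │carol58@mail.com              
                                                  
                                                  
                                                  


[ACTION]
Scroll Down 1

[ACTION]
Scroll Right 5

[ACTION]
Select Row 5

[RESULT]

City  │Level   │Age│Email                         
──────┼────────┼───┼────────────────              
NYC   │High    │33 │frank28@mail.com              
Berlin│High    │35 │dave12@mail.com               
Sydney│Medium  │39 │carol61@mail.com              
London│High    │28 │eve1@mail.com                 
NYC   │Low     │63 │dave38@mail.com               
>okyo │Low     │37 │hank63@mail.com               
Tokyo │High    │59 │bob46@mail.com                
Berlin│High    │60 │frank64@mail.com              
Tokyo │High    │36 │frank53@mail.com              
NYC   │Low     │32 │carol13@mail.com              
Tokyo │Critical│60 │bob47@mail.com                
Sydney│Medium  │60 │alice41@mail.com              
Sydney│Medium  │55 │carol81@mail.com              
Tokyo │Medium  │62 │bob75@mail.com                
Berlin│High    │25 │alice25@mail.com              
Paris │High    │55 │hank92@mail.com               
Paris │High    │56 │dave59@mail.com               
Tokyo │Critical│47 │carol58@mail.com              
                                                  
                                                  
                                                  


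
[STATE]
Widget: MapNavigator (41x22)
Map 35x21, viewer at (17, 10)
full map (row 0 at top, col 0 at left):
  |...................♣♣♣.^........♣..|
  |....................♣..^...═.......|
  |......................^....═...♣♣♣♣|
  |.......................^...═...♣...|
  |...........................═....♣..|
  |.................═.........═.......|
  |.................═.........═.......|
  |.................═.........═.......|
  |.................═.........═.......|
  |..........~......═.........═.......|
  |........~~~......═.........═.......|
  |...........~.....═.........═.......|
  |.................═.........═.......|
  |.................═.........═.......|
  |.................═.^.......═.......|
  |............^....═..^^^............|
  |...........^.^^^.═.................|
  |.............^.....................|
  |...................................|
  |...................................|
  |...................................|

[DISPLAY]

                                         
   ...................♣♣♣.^........♣..   
   ....................♣..^...═.......   
   ......................^....═...♣♣♣♣   
   .......................^...═...♣...   
   ...........................═....♣..   
   .................═.........═.......   
   .................═.........═.......   
   .................═.........═.......   
   .................═.........═.......   
   ..........~......═.........═.......   
   ........~~~......@.........═.......   
   ...........~.....═.........═.......   
   .................═.........═.......   
   .................═.........═.......   
   .................═.^.......═.......   
   ............^....═..^^^............   
   ...........^.^^^.═.................   
   .............^.....................   
   ...................................   
   ...................................   
   ...................................   


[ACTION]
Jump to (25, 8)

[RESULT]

                                         
                                         
                                         
..............♣♣♣.^........♣..           
...............♣..^...═.......           
.................^....═...♣♣♣♣           
..................^...═...♣...           
......................═....♣..           
............═.........═.......           
............═.........═.......           
............═.........═.......           
............═.......@.═.......           
.....~......═.........═.......           
...~~~......═.........═.......           
......~.....═.........═.......           
............═.........═.......           
............═.........═.......           
............═.^.......═.......           
.......^....═..^^^............           
......^.^^^.═.................           
........^.....................           
..............................           


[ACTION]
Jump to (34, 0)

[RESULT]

                                         
                                         
                                         
                                         
                                         
                                         
                                         
                                         
                                         
                                         
                                         
.....♣♣♣.^........♣.@                    
......♣..^...═.......                    
........^....═...♣♣♣♣                    
.........^...═...♣...                    
.............═....♣..                    
...═.........═.......                    
...═.........═.......                    
...═.........═.......                    
...═.........═.......                    
...═.........═.......                    
...═.........═.......                    


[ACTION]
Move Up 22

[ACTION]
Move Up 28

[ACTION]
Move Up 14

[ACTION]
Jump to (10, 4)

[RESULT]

                                         
                                         
                                         
                                         
                                         
                                         
                                         
          ...................♣♣♣.^.......
          ....................♣..^...═...
          ......................^....═...
          .......................^...═...
          ..........@................═...
          .................═.........═...
          .................═.........═...
          .................═.........═...
          .................═.........═...
          ..........~......═.........═...
          ........~~~......═.........═...
          ...........~.....═.........═...
          .................═.........═...
          .................═.........═...
          .................═.^.......═...


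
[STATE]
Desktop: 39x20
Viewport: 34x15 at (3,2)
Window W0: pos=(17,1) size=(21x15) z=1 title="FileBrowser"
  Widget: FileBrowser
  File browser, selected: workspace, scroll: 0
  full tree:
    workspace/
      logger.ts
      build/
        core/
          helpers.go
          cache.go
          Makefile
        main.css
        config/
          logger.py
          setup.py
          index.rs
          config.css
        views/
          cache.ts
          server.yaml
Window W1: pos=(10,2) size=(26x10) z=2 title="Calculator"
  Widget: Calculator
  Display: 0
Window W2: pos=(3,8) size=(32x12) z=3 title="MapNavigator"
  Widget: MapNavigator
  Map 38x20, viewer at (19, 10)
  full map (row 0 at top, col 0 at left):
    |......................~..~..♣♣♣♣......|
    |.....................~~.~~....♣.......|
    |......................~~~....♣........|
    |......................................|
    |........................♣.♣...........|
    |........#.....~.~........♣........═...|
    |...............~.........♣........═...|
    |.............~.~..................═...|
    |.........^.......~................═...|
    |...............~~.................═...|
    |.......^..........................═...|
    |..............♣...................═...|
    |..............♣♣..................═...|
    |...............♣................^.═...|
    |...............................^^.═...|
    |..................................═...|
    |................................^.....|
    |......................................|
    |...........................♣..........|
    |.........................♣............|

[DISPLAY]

       ┏━━━━━━━━━━━━━━━━━━━━━━━━┓ 
       ┃ Calculator             ┃─
       ┠────────────────────────┨ 
       ┃                       0┃ 
       ┃┌───┬───┬───┬───┐       ┃ 
       ┃│ 7 │ 8 │ 9 │ ÷ │       ┃ 
┏━━━━━━━━━━━━━━━━━━━━━━━━━━━━━━┓┃ 
┃ MapNavigator                 ┃┃ 
┠──────────────────────────────┨┃ 
┃...........~.........♣........┃┛ 
┃.........~.~..................┃  
┃.....^.......~................┃  
┃...........~~.................┃  
┃...^...........@..............┃━━
┃..........♣...................┃  


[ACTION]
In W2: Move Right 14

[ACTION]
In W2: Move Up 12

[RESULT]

       ┏━━━━━━━━━━━━━━━━━━━━━━━━┓ 
       ┃ Calculator             ┃─
       ┠────────────────────────┨ 
       ┃                       0┃ 
       ┃┌───┬───┬───┬───┐       ┃ 
       ┃│ 7 │ 8 │ 9 │ ÷ │       ┃ 
┏━━━━━━━━━━━━━━━━━━━━━━━━━━━━━━┓┃ 
┃ MapNavigator                 ┃┃ 
┠──────────────────────────────┨┃ 
┃                              ┃┛ 
┃                              ┃  
┃                              ┃  
┃                              ┃  
┃....~..~..♣♣♣♣.@....          ┃━━
┃...~~.~~....♣.......          ┃  


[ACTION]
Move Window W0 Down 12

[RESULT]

       ┏━━━━━━━━━━━━━━━━━━━━━━━━┓ 
       ┃ Calculator             ┃ 
       ┠────────────────────────┨ 
       ┃                       0┃━
       ┃┌───┬───┬───┬───┐       ┃ 
       ┃│ 7 │ 8 │ 9 │ ÷ │       ┃─
┏━━━━━━━━━━━━━━━━━━━━━━━━━━━━━━┓┃ 
┃ MapNavigator                 ┃┃ 
┠──────────────────────────────┨┃ 
┃                              ┃┛ 
┃                              ┃  
┃                              ┃  
┃                              ┃  
┃....~..~..♣♣♣♣.@....          ┃  
┃...~~.~~....♣.......          ┃  


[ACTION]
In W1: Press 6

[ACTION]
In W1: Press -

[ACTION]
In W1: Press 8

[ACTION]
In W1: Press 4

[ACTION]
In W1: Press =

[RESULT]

       ┏━━━━━━━━━━━━━━━━━━━━━━━━┓ 
       ┃ Calculator             ┃ 
       ┠────────────────────────┨ 
       ┃                     -78┃━
       ┃┌───┬───┬───┬───┐       ┃ 
       ┃│ 7 │ 8 │ 9 │ ÷ │       ┃─
┏━━━━━━━━━━━━━━━━━━━━━━━━━━━━━━┓┃ 
┃ MapNavigator                 ┃┃ 
┠──────────────────────────────┨┃ 
┃                              ┃┛ 
┃                              ┃  
┃                              ┃  
┃                              ┃  
┃....~..~..♣♣♣♣.@....          ┃  
┃...~~.~~....♣.......          ┃  


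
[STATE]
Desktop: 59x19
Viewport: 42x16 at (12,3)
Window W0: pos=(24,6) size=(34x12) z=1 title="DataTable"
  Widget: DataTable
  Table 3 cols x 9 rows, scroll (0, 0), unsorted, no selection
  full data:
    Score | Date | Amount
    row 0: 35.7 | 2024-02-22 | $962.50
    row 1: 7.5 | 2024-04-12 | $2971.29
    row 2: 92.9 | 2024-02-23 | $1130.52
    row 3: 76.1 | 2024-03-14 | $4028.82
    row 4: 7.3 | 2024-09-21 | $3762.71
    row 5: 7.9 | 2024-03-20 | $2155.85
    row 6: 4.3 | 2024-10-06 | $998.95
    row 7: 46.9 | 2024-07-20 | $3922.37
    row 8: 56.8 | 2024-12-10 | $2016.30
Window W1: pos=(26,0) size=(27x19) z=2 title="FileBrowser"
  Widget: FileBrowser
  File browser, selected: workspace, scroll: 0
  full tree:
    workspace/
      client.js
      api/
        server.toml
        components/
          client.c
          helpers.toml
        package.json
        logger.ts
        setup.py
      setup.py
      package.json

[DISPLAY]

              ┃> [-] workspace/         ┃ 
              ┃    client.js            ┃ 
              ┃    [+] api/             ┃ 
            ┏━┃    setup.py             ┃━
            ┃ ┃    package.json         ┃ 
            ┠─┃                         ┃─
            ┃S┃                         ┃ 
            ┃─┃                         ┃ 
            ┃3┃                         ┃ 
            ┃7┃                         ┃ 
            ┃9┃                         ┃ 
            ┃7┃                         ┃ 
            ┃7┃                         ┃ 
            ┃7┃                         ┃ 
            ┗━┃                         ┃━
              ┗━━━━━━━━━━━━━━━━━━━━━━━━━┛ 


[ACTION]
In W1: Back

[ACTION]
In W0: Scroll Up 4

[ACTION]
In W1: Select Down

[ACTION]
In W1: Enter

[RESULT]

              ┃  [-] workspace/         ┃ 
              ┃  > client.js            ┃ 
              ┃    [+] api/             ┃ 
            ┏━┃    setup.py             ┃━
            ┃ ┃    package.json         ┃ 
            ┠─┃                         ┃─
            ┃S┃                         ┃ 
            ┃─┃                         ┃ 
            ┃3┃                         ┃ 
            ┃7┃                         ┃ 
            ┃9┃                         ┃ 
            ┃7┃                         ┃ 
            ┃7┃                         ┃ 
            ┃7┃                         ┃ 
            ┗━┃                         ┃━
              ┗━━━━━━━━━━━━━━━━━━━━━━━━━┛ 


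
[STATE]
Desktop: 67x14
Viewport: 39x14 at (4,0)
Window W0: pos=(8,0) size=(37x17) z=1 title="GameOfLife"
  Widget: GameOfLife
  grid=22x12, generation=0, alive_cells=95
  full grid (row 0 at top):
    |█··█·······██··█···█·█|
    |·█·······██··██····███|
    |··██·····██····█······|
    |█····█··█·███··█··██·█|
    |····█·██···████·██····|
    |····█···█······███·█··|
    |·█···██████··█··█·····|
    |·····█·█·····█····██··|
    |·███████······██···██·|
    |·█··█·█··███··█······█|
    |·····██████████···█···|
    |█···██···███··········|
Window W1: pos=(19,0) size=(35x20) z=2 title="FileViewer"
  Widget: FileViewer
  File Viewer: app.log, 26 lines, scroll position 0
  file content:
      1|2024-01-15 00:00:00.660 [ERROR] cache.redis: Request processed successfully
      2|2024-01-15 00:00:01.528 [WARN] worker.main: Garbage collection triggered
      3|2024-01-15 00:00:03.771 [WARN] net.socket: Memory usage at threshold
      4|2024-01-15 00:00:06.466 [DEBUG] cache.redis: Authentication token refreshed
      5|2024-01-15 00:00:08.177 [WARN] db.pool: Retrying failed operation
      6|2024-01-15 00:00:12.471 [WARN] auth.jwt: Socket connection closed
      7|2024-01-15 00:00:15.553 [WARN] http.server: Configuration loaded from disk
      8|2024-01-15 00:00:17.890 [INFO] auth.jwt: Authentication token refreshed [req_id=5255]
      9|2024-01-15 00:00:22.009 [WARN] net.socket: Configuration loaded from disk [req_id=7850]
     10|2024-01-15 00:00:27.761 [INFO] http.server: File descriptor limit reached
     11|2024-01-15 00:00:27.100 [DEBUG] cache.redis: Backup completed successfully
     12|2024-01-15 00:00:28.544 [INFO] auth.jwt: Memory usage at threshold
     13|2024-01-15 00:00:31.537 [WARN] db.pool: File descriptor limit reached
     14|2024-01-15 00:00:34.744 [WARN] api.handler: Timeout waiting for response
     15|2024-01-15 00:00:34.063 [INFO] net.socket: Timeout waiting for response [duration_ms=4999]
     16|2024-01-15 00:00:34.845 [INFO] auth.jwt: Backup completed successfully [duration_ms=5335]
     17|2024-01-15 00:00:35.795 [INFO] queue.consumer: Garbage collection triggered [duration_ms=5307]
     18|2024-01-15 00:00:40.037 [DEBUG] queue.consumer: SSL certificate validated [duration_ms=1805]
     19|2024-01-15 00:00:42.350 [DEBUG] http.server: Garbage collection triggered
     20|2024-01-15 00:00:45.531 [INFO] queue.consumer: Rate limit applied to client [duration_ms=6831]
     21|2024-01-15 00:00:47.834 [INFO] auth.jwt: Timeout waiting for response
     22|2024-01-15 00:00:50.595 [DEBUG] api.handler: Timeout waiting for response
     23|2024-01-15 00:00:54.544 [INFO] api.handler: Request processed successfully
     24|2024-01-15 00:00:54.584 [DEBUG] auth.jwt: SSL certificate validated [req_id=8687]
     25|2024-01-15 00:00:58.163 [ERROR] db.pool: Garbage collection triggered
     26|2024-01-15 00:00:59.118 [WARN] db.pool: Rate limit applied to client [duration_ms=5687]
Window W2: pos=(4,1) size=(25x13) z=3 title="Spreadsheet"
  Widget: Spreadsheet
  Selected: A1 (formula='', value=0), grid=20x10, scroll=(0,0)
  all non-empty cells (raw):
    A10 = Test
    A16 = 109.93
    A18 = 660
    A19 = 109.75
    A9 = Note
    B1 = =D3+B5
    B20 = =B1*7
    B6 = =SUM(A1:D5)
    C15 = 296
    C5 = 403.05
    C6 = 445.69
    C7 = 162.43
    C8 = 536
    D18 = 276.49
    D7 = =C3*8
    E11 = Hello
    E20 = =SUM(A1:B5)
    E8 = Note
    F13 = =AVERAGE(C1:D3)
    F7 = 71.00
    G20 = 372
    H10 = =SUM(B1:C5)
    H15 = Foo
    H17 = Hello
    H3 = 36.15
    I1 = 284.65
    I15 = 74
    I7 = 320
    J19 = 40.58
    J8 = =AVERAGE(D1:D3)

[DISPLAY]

    ┏━━━━━━━━━━┏━━━━━━━━━━━━━━━━━━━━━━━
┏━━━━━━━━━━━━━━━━━━━━━━━┓er            
┃ Spreadsheet           ┃──────────────
┠───────────────────────┨5 00:00:00.660
┃A1:                    ┃5 00:00:01.528
┃       A       B       ┃5 00:00:03.771
┃-----------------------┃5 00:00:06.466
┃  1      [0]       0   ┃5 00:00:08.177
┃  2        0       0   ┃5 00:00:12.471
┃  3        0       0   ┃5 00:00:15.553
┃  4        0       0   ┃5 00:00:17.890
┃  5        0       0  4┃5 00:00:22.009
┃  6        0  403.05  4┃5 00:00:27.761
┗━━━━━━━━━━━━━━━━━━━━━━━┛5 00:00:27.100


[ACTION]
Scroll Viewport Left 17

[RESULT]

        ┏━━━━━━━━━━┏━━━━━━━━━━━━━━━━━━━
    ┏━━━━━━━━━━━━━━━━━━━━━━━┓er        
    ┃ Spreadsheet           ┃──────────
    ┠───────────────────────┨5 00:00:00
    ┃A1:                    ┃5 00:00:01
    ┃       A       B       ┃5 00:00:03
    ┃-----------------------┃5 00:00:06
    ┃  1      [0]       0   ┃5 00:00:08
    ┃  2        0       0   ┃5 00:00:12
    ┃  3        0       0   ┃5 00:00:15
    ┃  4        0       0   ┃5 00:00:17
    ┃  5        0       0  4┃5 00:00:22
    ┃  6        0  403.05  4┃5 00:00:27
    ┗━━━━━━━━━━━━━━━━━━━━━━━┛5 00:00:27


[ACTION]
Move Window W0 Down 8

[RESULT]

        ┃Gen: 0    ┏━━━━━━━━━━━━━━━━━━━
    ┏━━━━━━━━━━━━━━━━━━━━━━━┓er        
    ┃ Spreadsheet           ┃──────────
    ┠───────────────────────┨5 00:00:00
    ┃A1:                    ┃5 00:00:01
    ┃       A       B       ┃5 00:00:03
    ┃-----------------------┃5 00:00:06
    ┃  1      [0]       0   ┃5 00:00:08
    ┃  2        0       0   ┃5 00:00:12
    ┃  3        0       0   ┃5 00:00:15
    ┃  4        0       0   ┃5 00:00:17
    ┃  5        0       0  4┃5 00:00:22
    ┃  6        0  403.05  4┃5 00:00:27
    ┗━━━━━━━━━━━━━━━━━━━━━━━┛5 00:00:27


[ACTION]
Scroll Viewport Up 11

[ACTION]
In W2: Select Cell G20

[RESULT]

        ┃Gen: 0    ┏━━━━━━━━━━━━━━━━━━━
    ┏━━━━━━━━━━━━━━━━━━━━━━━┓er        
    ┃ Spreadsheet           ┃──────────
    ┠───────────────────────┨5 00:00:00
    ┃G20: 372               ┃5 00:00:01
    ┃       A       B       ┃5 00:00:03
    ┃-----------------------┃5 00:00:06
    ┃  1        0       0   ┃5 00:00:08
    ┃  2        0       0   ┃5 00:00:12
    ┃  3        0       0   ┃5 00:00:15
    ┃  4        0       0   ┃5 00:00:17
    ┃  5        0       0  4┃5 00:00:22
    ┃  6        0  403.05  4┃5 00:00:27
    ┗━━━━━━━━━━━━━━━━━━━━━━━┛5 00:00:27


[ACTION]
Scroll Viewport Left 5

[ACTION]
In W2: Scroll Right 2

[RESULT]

        ┃Gen: 0    ┏━━━━━━━━━━━━━━━━━━━
    ┏━━━━━━━━━━━━━━━━━━━━━━━┓er        
    ┃ Spreadsheet           ┃──────────
    ┠───────────────────────┨5 00:00:00
    ┃G20: 372               ┃5 00:00:01
    ┃       C       D       ┃5 00:00:03
    ┃-----------------------┃5 00:00:06
    ┃  1        0       0   ┃5 00:00:08
    ┃  2        0       0   ┃5 00:00:12
    ┃  3        0       0   ┃5 00:00:15
    ┃  4        0       0   ┃5 00:00:17
    ┃  5   403.05       0   ┃5 00:00:22
    ┃  6   445.69       0   ┃5 00:00:27
    ┗━━━━━━━━━━━━━━━━━━━━━━━┛5 00:00:27
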